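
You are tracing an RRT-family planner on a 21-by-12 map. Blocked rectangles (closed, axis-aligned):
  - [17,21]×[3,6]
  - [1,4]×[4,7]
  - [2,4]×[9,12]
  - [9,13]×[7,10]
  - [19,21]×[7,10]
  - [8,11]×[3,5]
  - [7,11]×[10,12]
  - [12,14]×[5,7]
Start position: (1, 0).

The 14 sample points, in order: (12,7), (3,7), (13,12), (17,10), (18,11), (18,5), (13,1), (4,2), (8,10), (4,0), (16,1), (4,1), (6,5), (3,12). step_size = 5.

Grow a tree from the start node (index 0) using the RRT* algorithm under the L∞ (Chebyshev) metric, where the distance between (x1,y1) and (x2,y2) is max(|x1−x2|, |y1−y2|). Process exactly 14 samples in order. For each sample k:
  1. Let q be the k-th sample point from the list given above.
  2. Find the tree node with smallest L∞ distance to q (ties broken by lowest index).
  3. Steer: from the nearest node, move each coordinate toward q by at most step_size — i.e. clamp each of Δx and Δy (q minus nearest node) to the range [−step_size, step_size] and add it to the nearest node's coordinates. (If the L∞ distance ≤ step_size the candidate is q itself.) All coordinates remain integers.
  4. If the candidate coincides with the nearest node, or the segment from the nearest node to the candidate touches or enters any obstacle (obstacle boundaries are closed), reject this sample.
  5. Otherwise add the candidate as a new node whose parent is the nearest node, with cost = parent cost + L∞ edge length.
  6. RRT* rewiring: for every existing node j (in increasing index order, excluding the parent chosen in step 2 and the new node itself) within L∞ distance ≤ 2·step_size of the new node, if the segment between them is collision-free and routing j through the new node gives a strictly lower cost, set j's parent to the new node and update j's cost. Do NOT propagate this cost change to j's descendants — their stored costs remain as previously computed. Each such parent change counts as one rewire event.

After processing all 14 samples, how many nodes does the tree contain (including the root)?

Node count: 5

1. q=(12,7) nearest=0 d=11 new=(6,5) → add node 1 parent=0 cost=5
2. q=(3,7) nearest=1 d=3 new=(3,7) → blocked by [1,4]×[4,7], reject
3. q=(13,12) nearest=1 d=7 new=(11,10) → blocked by [9,13]×[7,10], reject
4. q=(17,10) nearest=1 d=11 new=(11,10) → blocked by [9,13]×[7,10], reject
5. q=(18,11) nearest=1 d=12 new=(11,10) → blocked by [9,13]×[7,10], reject
6. q=(18,5) nearest=1 d=12 new=(11,5) → blocked by [8,11]×[3,5], reject
7. q=(13,1) nearest=1 d=7 new=(11,1) → blocked by [8,11]×[3,5], reject
8. q=(4,2) nearest=0 d=3 new=(4,2) → add node 2 parent=0 cost=3
9. q=(8,10) nearest=1 d=5 new=(8,10) → blocked by [7,11]×[10,12], reject
10. q=(4,0) nearest=2 d=2 new=(4,0) → add node 3 parent=2 cost=5
11. q=(16,1) nearest=1 d=10 new=(11,1) → blocked by [8,11]×[3,5], reject
12. q=(4,1) nearest=2 d=1 new=(4,1) → add node 4 parent=2 cost=4
13. q=(6,5) nearest=1 d=0 → coincident, reject
14. q=(3,12) nearest=1 d=7 new=(3,10) → blocked by [2,4]×[9,12], reject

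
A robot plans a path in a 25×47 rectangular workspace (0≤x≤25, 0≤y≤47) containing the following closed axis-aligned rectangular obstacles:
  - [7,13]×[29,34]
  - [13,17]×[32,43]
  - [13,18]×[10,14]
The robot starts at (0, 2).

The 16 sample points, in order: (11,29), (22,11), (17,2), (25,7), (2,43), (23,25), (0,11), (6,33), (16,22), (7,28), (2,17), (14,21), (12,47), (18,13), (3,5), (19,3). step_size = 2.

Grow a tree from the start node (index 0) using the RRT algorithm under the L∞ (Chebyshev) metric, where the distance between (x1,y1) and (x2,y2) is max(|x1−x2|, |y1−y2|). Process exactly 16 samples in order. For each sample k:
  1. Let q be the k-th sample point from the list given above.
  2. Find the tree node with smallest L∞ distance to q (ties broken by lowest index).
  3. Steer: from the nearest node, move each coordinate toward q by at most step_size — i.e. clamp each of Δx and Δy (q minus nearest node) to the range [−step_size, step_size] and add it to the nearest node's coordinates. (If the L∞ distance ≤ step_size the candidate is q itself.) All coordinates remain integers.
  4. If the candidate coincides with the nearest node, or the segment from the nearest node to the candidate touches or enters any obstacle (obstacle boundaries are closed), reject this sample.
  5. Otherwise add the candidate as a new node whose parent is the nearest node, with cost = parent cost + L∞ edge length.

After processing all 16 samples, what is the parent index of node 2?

Parent of node 2: 1

1. q=(11,29) nearest=0 d=27 new=(2,4) → add node 1 parent=0 cost=2
2. q=(22,11) nearest=1 d=20 new=(4,6) → add node 2 parent=1 cost=4
3. q=(17,2) nearest=2 d=13 new=(6,4) → add node 3 parent=2 cost=6
4. q=(25,7) nearest=3 d=19 new=(8,6) → add node 4 parent=3 cost=8
5. q=(2,43) nearest=2 d=37 new=(2,8) → add node 5 parent=2 cost=6
6. q=(23,25) nearest=2 d=19 new=(6,8) → add node 6 parent=2 cost=6
7. q=(0,11) nearest=5 d=3 new=(0,10) → add node 7 parent=5 cost=8
8. q=(6,33) nearest=7 d=23 new=(2,12) → add node 8 parent=7 cost=10
9. q=(16,22) nearest=5 d=14 new=(4,10) → add node 9 parent=5 cost=8
10. q=(7,28) nearest=8 d=16 new=(4,14) → add node 10 parent=8 cost=12
11. q=(2,17) nearest=10 d=3 new=(2,16) → add node 11 parent=10 cost=14
12. q=(14,21) nearest=10 d=10 new=(6,16) → add node 12 parent=10 cost=14
13. q=(12,47) nearest=11 d=31 new=(4,18) → add node 13 parent=11 cost=16
14. q=(18,13) nearest=4 d=10 new=(10,8) → add node 14 parent=4 cost=10
15. q=(3,5) nearest=1 d=1 new=(3,5) → add node 15 parent=1 cost=3
16. q=(19,3) nearest=14 d=9 new=(12,6) → add node 16 parent=14 cost=12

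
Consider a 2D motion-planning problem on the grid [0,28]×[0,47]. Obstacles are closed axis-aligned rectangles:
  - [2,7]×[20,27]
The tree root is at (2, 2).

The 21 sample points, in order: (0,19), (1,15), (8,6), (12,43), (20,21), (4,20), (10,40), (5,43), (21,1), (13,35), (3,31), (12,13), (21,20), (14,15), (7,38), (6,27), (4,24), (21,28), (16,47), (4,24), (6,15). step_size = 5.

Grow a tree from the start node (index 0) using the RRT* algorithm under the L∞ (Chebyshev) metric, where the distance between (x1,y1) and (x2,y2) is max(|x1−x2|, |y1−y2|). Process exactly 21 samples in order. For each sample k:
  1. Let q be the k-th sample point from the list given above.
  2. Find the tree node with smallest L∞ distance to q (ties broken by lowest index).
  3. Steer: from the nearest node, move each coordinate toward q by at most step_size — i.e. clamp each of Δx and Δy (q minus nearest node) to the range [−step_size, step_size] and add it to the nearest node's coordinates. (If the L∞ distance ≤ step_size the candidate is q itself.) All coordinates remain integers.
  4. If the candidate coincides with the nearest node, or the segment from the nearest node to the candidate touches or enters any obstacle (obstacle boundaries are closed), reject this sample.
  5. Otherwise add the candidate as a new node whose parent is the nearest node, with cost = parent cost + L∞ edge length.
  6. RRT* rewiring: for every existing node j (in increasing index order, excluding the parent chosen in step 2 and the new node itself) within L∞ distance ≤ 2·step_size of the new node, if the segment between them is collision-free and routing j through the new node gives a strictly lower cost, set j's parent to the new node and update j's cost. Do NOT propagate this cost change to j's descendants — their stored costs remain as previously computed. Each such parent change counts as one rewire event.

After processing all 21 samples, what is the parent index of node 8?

1. q=(0,19) nearest=0 d=17 new=(0,7) → add node 1 parent=0 cost=5
2. q=(1,15) nearest=1 d=8 new=(1,12) → add node 2 parent=1 cost=10
3. q=(8,6) nearest=0 d=6 new=(7,6) → add node 3 parent=0 cost=5
4. q=(12,43) nearest=2 d=31 new=(6,17) → add node 4 parent=2 cost=15
5. q=(20,21) nearest=4 d=14 new=(11,21) → add node 5 parent=4 cost=20
6. q=(4,20) nearest=4 d=3 new=(4,20) → blocked by [2,7]×[20,27], reject
7. q=(10,40) nearest=5 d=19 new=(10,26) → add node 6 parent=5 cost=25
8. q=(5,43) nearest=6 d=17 new=(5,31) → add node 7 parent=6 cost=30
9. q=(21,1) nearest=3 d=14 new=(12,1) → add node 8 parent=3 cost=10
10. q=(13,35) nearest=7 d=8 new=(10,35) → add node 9 parent=7 cost=35
11. q=(3,31) nearest=7 d=2 new=(3,31) → add node 10 parent=7 cost=32
12. q=(12,13) nearest=4 d=6 new=(11,13) → add node 11 parent=4 cost=20
13. q=(21,20) nearest=5 d=10 new=(16,20) → add node 12 parent=5 cost=25
14. q=(14,15) nearest=11 d=3 new=(14,15) → add node 13 parent=11 cost=23
15. q=(7,38) nearest=9 d=3 new=(7,38) → add node 14 parent=9 cost=38
16. q=(6,27) nearest=6 d=4 new=(6,27) → blocked by [2,7]×[20,27], reject
17. q=(4,24) nearest=6 d=6 new=(5,24) → blocked by [2,7]×[20,27], reject
18. q=(21,28) nearest=12 d=8 new=(21,25) → add node 15 parent=12 cost=30
19. q=(16,47) nearest=14 d=9 new=(12,43) → add node 16 parent=14 cost=43
20. q=(4,24) nearest=6 d=6 new=(5,24) → blocked by [2,7]×[20,27], reject
21. q=(6,15) nearest=4 d=2 new=(6,15) → add node 17 parent=4 cost=17

Parent of node 8: 3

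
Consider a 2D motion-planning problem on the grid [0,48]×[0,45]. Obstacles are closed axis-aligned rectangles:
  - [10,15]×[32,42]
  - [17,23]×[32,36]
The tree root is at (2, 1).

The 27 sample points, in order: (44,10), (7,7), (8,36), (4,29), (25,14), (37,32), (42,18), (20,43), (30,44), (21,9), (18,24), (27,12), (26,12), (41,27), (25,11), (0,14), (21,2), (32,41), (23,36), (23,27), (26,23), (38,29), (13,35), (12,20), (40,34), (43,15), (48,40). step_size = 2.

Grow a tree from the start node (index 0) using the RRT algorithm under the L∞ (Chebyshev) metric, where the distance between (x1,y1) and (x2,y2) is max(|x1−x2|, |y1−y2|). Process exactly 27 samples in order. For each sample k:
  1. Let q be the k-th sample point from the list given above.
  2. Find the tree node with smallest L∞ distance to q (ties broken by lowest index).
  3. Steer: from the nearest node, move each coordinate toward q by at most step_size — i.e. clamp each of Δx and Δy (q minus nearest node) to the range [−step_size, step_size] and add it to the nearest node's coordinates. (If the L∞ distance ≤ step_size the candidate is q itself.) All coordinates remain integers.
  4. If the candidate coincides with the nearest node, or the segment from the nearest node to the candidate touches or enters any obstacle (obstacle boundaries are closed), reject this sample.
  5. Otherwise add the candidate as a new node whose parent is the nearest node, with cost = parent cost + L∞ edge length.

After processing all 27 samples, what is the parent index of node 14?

1. q=(44,10) nearest=0 d=42 new=(4,3) → add node 1 parent=0 cost=2
2. q=(7,7) nearest=1 d=4 new=(6,5) → add node 2 parent=1 cost=4
3. q=(8,36) nearest=2 d=31 new=(8,7) → add node 3 parent=2 cost=6
4. q=(4,29) nearest=3 d=22 new=(6,9) → add node 4 parent=3 cost=8
5. q=(25,14) nearest=3 d=17 new=(10,9) → add node 5 parent=3 cost=8
6. q=(37,32) nearest=5 d=27 new=(12,11) → add node 6 parent=5 cost=10
7. q=(42,18) nearest=6 d=30 new=(14,13) → add node 7 parent=6 cost=12
8. q=(20,43) nearest=7 d=30 new=(16,15) → add node 8 parent=7 cost=14
9. q=(30,44) nearest=8 d=29 new=(18,17) → add node 9 parent=8 cost=16
10. q=(21,9) nearest=8 d=6 new=(18,13) → add node 10 parent=8 cost=16
11. q=(18,24) nearest=9 d=7 new=(18,19) → add node 11 parent=9 cost=18
12. q=(27,12) nearest=9 d=9 new=(20,15) → add node 12 parent=9 cost=18
13. q=(26,12) nearest=12 d=6 new=(22,13) → add node 13 parent=12 cost=20
14. q=(41,27) nearest=13 d=19 new=(24,15) → add node 14 parent=13 cost=22
15. q=(25,11) nearest=13 d=3 new=(24,11) → add node 15 parent=13 cost=22
16. q=(0,14) nearest=4 d=6 new=(4,11) → add node 16 parent=4 cost=10
17. q=(21,2) nearest=6 d=9 new=(14,9) → add node 17 parent=6 cost=12
18. q=(32,41) nearest=11 d=22 new=(20,21) → add node 18 parent=11 cost=20
19. q=(23,36) nearest=18 d=15 new=(22,23) → add node 19 parent=18 cost=22
20. q=(23,27) nearest=19 d=4 new=(23,25) → add node 20 parent=19 cost=24
21. q=(26,23) nearest=20 d=3 new=(25,23) → add node 21 parent=20 cost=26
22. q=(38,29) nearest=21 d=13 new=(27,25) → add node 22 parent=21 cost=28
23. q=(13,35) nearest=20 d=10 new=(21,27) → add node 23 parent=20 cost=26
24. q=(12,20) nearest=8 d=5 new=(14,17) → add node 24 parent=8 cost=16
25. q=(40,34) nearest=22 d=13 new=(29,27) → add node 25 parent=22 cost=30
26. q=(43,15) nearest=25 d=14 new=(31,25) → add node 26 parent=25 cost=32
27. q=(48,40) nearest=26 d=17 new=(33,27) → add node 27 parent=26 cost=34

Parent of node 14: 13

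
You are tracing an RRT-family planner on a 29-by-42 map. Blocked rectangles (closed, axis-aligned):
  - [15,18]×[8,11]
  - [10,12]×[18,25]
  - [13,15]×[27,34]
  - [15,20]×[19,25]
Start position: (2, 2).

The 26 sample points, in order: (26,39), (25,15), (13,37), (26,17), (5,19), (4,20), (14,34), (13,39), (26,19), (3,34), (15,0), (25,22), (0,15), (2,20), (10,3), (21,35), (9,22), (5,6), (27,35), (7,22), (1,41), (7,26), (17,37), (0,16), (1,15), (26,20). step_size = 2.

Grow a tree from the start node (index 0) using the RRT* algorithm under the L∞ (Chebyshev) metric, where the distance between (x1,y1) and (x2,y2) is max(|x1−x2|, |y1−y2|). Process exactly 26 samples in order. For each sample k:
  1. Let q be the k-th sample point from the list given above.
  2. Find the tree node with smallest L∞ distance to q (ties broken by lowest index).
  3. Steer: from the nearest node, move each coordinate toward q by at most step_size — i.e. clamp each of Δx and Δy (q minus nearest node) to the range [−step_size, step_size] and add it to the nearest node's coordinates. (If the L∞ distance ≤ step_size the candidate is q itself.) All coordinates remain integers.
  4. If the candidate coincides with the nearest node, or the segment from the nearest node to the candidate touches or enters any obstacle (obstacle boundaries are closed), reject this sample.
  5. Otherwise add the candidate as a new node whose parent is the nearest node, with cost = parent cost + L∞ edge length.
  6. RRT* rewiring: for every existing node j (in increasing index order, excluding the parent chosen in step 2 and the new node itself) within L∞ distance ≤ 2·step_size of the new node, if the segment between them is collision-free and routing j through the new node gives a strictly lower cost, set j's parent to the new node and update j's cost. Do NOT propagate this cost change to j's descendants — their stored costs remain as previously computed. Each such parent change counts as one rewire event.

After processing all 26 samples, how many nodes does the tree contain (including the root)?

Node count: 25

1. q=(26,39) nearest=0 d=37 new=(4,4) → add node 1 parent=0 cost=2
2. q=(25,15) nearest=1 d=21 new=(6,6) → add node 2 parent=1 cost=4
3. q=(13,37) nearest=2 d=31 new=(8,8) → add node 3 parent=2 cost=6
4. q=(26,17) nearest=3 d=18 new=(10,10) → add node 4 parent=3 cost=8
5. q=(5,19) nearest=4 d=9 new=(8,12) → add node 5 parent=4 cost=10
6. q=(4,20) nearest=5 d=8 new=(6,14) → add node 6 parent=5 cost=12
7. q=(14,34) nearest=6 d=20 new=(8,16) → add node 7 parent=6 cost=14
8. q=(13,39) nearest=7 d=23 new=(10,18) → blocked by [10,12]×[18,25], reject
9. q=(26,19) nearest=4 d=16 new=(12,12) → add node 8 parent=4 cost=10
10. q=(3,34) nearest=7 d=18 new=(6,18) → add node 9 parent=7 cost=16
11. q=(15,0) nearest=3 d=8 new=(10,6) → add node 10 parent=3 cost=8
12. q=(25,22) nearest=8 d=13 new=(14,14) → add node 11 parent=8 cost=12
13. q=(0,15) nearest=6 d=6 new=(4,15) → add node 12 parent=6 cost=14
14. q=(2,20) nearest=9 d=4 new=(4,20) → add node 13 parent=9 cost=18
15. q=(10,3) nearest=10 d=3 new=(10,4) → add node 14 parent=10 cost=10
16. q=(21,35) nearest=9 d=17 new=(8,20) → add node 15 parent=9 cost=18
17. q=(9,22) nearest=15 d=2 new=(9,22) → add node 16 parent=15 cost=20
18. q=(5,6) nearest=2 d=1 new=(5,6) → add node 17 parent=2 cost=5
19. q=(27,35) nearest=16 d=18 new=(11,24) → blocked by [10,12]×[18,25], reject
20. q=(7,22) nearest=15 d=2 new=(7,22) → add node 18 parent=15 cost=20
21. q=(1,41) nearest=16 d=19 new=(7,24) → add node 19 parent=16 cost=22
22. q=(7,26) nearest=19 d=2 new=(7,26) → add node 20 parent=19 cost=24
23. q=(17,37) nearest=20 d=11 new=(9,28) → add node 21 parent=20 cost=26
24. q=(0,16) nearest=12 d=4 new=(2,16) → add node 22 parent=12 cost=16
25. q=(1,15) nearest=22 d=1 new=(1,15) → add node 23 parent=22 cost=17
26. q=(26,20) nearest=11 d=12 new=(16,16) → add node 24 parent=11 cost=14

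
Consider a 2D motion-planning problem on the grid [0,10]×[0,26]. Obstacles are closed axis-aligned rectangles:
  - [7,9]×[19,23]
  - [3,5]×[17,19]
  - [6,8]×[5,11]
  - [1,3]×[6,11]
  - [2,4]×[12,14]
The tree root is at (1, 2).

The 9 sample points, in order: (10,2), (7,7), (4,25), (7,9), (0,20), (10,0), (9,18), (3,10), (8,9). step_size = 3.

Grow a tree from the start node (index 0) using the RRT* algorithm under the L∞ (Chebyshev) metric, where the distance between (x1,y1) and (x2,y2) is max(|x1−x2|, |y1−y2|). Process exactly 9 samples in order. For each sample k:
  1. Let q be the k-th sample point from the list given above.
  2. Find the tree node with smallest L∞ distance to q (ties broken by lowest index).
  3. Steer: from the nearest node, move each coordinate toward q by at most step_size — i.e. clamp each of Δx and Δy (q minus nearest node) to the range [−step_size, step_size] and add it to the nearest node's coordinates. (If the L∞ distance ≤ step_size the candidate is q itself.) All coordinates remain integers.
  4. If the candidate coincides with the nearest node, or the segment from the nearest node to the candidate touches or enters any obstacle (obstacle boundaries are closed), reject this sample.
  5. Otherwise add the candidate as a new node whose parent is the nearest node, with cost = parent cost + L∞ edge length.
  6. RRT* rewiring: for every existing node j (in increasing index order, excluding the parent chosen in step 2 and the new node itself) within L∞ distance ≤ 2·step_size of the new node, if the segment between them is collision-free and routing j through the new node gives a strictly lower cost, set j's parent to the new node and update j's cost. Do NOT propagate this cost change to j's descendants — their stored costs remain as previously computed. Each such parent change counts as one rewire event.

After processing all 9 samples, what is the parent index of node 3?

Parent of node 3: 1

1. q=(10,2) nearest=0 d=9 new=(4,2) → add node 1 parent=0 cost=3
2. q=(7,7) nearest=1 d=5 new=(7,5) → blocked by [6,8]×[5,11], reject
3. q=(4,25) nearest=0 d=23 new=(4,5) → add node 2 parent=0 cost=3
4. q=(7,9) nearest=2 d=4 new=(7,8) → blocked by [6,8]×[5,11], reject
5. q=(0,20) nearest=2 d=15 new=(1,8) → blocked by [1,3]×[6,11], reject
6. q=(10,0) nearest=1 d=6 new=(7,0) → add node 3 parent=1 cost=6
7. q=(9,18) nearest=2 d=13 new=(7,8) → blocked by [6,8]×[5,11], reject
8. q=(3,10) nearest=2 d=5 new=(3,8) → blocked by [1,3]×[6,11], reject
9. q=(8,9) nearest=2 d=4 new=(7,8) → blocked by [6,8]×[5,11], reject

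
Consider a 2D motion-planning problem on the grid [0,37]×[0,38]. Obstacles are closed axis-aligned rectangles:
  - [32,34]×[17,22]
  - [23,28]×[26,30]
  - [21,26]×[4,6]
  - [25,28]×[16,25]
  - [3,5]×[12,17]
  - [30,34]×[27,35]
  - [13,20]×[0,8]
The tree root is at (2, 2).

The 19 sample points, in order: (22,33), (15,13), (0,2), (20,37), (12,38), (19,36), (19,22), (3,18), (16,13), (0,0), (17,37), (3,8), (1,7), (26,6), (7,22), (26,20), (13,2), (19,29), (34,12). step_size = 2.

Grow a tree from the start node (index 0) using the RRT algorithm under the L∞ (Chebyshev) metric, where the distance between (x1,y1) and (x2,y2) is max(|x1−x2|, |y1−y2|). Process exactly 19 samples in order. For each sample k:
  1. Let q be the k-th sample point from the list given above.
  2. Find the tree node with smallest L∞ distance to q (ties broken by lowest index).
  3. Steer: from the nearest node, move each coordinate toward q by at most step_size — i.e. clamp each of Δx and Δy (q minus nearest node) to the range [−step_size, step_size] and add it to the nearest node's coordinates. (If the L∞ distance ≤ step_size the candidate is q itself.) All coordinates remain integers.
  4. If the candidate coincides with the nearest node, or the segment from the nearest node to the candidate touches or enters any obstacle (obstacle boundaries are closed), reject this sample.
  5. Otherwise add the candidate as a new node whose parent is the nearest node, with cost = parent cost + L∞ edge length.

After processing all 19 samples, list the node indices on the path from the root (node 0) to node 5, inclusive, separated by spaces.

Path: 0 1 2 4 5

1. q=(22,33) nearest=0 d=31 new=(4,4) → add node 1 parent=0 cost=2
2. q=(15,13) nearest=1 d=11 new=(6,6) → add node 2 parent=1 cost=4
3. q=(0,2) nearest=0 d=2 new=(0,2) → add node 3 parent=0 cost=2
4. q=(20,37) nearest=2 d=31 new=(8,8) → add node 4 parent=2 cost=6
5. q=(12,38) nearest=4 d=30 new=(10,10) → add node 5 parent=4 cost=8
6. q=(19,36) nearest=5 d=26 new=(12,12) → add node 6 parent=5 cost=10
7. q=(19,22) nearest=6 d=10 new=(14,14) → add node 7 parent=6 cost=12
8. q=(3,18) nearest=5 d=8 new=(8,12) → add node 8 parent=5 cost=10
9. q=(16,13) nearest=7 d=2 new=(16,13) → add node 9 parent=7 cost=14
10. q=(0,0) nearest=0 d=2 new=(0,0) → add node 10 parent=0 cost=2
11. q=(17,37) nearest=7 d=23 new=(16,16) → add node 11 parent=7 cost=14
12. q=(3,8) nearest=2 d=3 new=(4,8) → add node 12 parent=2 cost=6
13. q=(1,7) nearest=1 d=3 new=(2,6) → add node 13 parent=1 cost=4
14. q=(26,6) nearest=9 d=10 new=(18,11) → add node 14 parent=9 cost=16
15. q=(7,22) nearest=7 d=8 new=(12,16) → add node 15 parent=7 cost=14
16. q=(26,20) nearest=14 d=9 new=(20,13) → add node 16 parent=14 cost=18
17. q=(13,2) nearest=4 d=6 new=(10,6) → add node 17 parent=4 cost=8
18. q=(19,29) nearest=11 d=13 new=(18,18) → add node 18 parent=11 cost=16
19. q=(34,12) nearest=16 d=14 new=(22,12) → add node 19 parent=16 cost=20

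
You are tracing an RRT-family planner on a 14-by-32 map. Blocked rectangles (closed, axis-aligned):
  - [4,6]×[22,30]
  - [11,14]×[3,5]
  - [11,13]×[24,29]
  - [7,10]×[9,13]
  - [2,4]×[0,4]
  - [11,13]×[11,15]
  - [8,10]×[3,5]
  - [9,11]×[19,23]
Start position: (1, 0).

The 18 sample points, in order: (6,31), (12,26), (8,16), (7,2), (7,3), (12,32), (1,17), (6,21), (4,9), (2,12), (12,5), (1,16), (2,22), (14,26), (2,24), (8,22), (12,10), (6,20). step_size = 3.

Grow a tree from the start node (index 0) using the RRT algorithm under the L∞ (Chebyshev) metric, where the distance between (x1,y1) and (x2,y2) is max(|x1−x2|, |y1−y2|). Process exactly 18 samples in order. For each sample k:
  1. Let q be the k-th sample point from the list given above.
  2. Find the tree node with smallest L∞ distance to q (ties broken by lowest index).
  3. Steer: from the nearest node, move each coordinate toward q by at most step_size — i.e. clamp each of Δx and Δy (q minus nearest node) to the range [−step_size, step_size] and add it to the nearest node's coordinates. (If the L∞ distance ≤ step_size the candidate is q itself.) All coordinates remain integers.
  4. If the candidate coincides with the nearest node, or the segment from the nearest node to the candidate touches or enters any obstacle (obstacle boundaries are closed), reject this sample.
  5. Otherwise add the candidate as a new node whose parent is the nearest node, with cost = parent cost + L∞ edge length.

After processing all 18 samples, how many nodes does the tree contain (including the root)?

1. q=(6,31) nearest=0 d=31 new=(4,3) → blocked by [2,4]×[0,4], reject
2. q=(12,26) nearest=0 d=26 new=(4,3) → blocked by [2,4]×[0,4], reject
3. q=(8,16) nearest=0 d=16 new=(4,3) → blocked by [2,4]×[0,4], reject
4. q=(7,2) nearest=0 d=6 new=(4,2) → blocked by [2,4]×[0,4], reject
5. q=(7,3) nearest=0 d=6 new=(4,3) → blocked by [2,4]×[0,4], reject
6. q=(12,32) nearest=0 d=32 new=(4,3) → blocked by [2,4]×[0,4], reject
7. q=(1,17) nearest=0 d=17 new=(1,3) → add node 1 parent=0 cost=3
8. q=(6,21) nearest=1 d=18 new=(4,6) → blocked by [2,4]×[0,4], reject
9. q=(4,9) nearest=1 d=6 new=(4,6) → blocked by [2,4]×[0,4], reject
10. q=(2,12) nearest=1 d=9 new=(2,6) → add node 2 parent=1 cost=6
11. q=(12,5) nearest=2 d=10 new=(5,5) → add node 3 parent=2 cost=9
12. q=(1,16) nearest=2 d=10 new=(1,9) → add node 4 parent=2 cost=9
13. q=(2,22) nearest=4 d=13 new=(2,12) → add node 5 parent=4 cost=12
14. q=(14,26) nearest=5 d=14 new=(5,15) → add node 6 parent=5 cost=15
15. q=(2,24) nearest=6 d=9 new=(2,18) → add node 7 parent=6 cost=18
16. q=(8,22) nearest=7 d=6 new=(5,21) → add node 8 parent=7 cost=21
17. q=(12,10) nearest=3 d=7 new=(8,8) → add node 9 parent=3 cost=12
18. q=(6,20) nearest=8 d=1 new=(6,20) → add node 10 parent=8 cost=22

Node count: 11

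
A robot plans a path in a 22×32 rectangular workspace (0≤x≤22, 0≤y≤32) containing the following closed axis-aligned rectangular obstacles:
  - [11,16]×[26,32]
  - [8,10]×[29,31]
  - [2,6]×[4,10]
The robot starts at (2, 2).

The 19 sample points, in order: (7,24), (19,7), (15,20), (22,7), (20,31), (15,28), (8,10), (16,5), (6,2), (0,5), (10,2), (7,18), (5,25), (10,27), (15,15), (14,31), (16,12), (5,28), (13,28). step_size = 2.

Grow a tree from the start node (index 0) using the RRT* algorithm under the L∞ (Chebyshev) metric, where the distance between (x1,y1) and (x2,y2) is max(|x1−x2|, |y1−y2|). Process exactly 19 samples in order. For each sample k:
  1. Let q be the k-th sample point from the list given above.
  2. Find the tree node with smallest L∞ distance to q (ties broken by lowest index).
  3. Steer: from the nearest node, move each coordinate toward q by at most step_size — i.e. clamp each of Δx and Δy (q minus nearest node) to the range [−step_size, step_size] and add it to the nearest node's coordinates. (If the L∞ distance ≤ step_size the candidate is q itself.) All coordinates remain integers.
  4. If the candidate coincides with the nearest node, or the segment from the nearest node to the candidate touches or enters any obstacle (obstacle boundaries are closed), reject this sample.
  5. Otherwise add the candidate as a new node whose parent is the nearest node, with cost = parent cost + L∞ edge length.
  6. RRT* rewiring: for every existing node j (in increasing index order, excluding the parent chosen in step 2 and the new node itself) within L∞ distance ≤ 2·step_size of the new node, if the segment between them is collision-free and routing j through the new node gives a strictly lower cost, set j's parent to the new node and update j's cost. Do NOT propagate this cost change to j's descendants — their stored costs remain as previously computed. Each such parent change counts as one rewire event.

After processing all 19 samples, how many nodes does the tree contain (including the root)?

1. q=(7,24) nearest=0 d=22 new=(4,4) → blocked by [2,6]×[4,10], reject
2. q=(19,7) nearest=0 d=17 new=(4,4) → blocked by [2,6]×[4,10], reject
3. q=(15,20) nearest=0 d=18 new=(4,4) → blocked by [2,6]×[4,10], reject
4. q=(22,7) nearest=0 d=20 new=(4,4) → blocked by [2,6]×[4,10], reject
5. q=(20,31) nearest=0 d=29 new=(4,4) → blocked by [2,6]×[4,10], reject
6. q=(15,28) nearest=0 d=26 new=(4,4) → blocked by [2,6]×[4,10], reject
7. q=(8,10) nearest=0 d=8 new=(4,4) → blocked by [2,6]×[4,10], reject
8. q=(16,5) nearest=0 d=14 new=(4,4) → blocked by [2,6]×[4,10], reject
9. q=(6,2) nearest=0 d=4 new=(4,2) → add node 1 parent=0 cost=2
10. q=(0,5) nearest=0 d=3 new=(0,4) → add node 2 parent=0 cost=2
11. q=(10,2) nearest=1 d=6 new=(6,2) → add node 3 parent=1 cost=4
12. q=(7,18) nearest=2 d=14 new=(2,6) → blocked by [2,6]×[4,10], reject
13. q=(5,25) nearest=2 d=21 new=(2,6) → blocked by [2,6]×[4,10], reject
14. q=(10,27) nearest=2 d=23 new=(2,6) → blocked by [2,6]×[4,10], reject
15. q=(15,15) nearest=0 d=13 new=(4,4) → blocked by [2,6]×[4,10], reject
16. q=(14,31) nearest=2 d=27 new=(2,6) → blocked by [2,6]×[4,10], reject
17. q=(16,12) nearest=3 d=10 new=(8,4) → add node 4 parent=3 cost=6
18. q=(5,28) nearest=2 d=24 new=(2,6) → blocked by [2,6]×[4,10], reject
19. q=(13,28) nearest=2 d=24 new=(2,6) → blocked by [2,6]×[4,10], reject

Node count: 5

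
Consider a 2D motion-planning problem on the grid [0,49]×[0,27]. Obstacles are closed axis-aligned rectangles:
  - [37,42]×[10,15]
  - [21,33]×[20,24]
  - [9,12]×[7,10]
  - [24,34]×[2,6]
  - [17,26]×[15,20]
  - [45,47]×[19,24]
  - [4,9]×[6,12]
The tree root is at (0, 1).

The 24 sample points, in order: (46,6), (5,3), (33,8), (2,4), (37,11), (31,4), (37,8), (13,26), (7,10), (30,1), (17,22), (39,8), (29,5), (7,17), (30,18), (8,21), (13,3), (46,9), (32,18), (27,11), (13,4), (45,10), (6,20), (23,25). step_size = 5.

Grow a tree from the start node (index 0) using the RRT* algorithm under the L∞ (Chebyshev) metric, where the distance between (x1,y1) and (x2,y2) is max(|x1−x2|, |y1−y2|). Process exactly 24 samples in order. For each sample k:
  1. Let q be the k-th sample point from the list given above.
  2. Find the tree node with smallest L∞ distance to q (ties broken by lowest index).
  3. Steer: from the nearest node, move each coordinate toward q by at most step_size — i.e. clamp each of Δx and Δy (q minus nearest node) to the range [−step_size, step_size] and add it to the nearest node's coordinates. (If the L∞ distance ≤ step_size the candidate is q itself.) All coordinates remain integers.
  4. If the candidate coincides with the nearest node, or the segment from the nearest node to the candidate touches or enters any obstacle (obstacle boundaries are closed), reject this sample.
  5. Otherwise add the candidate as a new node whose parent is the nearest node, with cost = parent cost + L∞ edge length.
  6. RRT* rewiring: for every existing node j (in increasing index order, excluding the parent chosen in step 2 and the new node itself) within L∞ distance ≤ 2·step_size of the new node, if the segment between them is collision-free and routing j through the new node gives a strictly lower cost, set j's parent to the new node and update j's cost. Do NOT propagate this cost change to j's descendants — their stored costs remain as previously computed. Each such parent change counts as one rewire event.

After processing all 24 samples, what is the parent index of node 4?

1. q=(46,6) nearest=0 d=46 new=(5,6) → blocked by [4,9]×[6,12], reject
2. q=(5,3) nearest=0 d=5 new=(5,3) → add node 1 parent=0 cost=5
3. q=(33,8) nearest=1 d=28 new=(10,8) → blocked by [9,12]×[7,10], reject
4. q=(2,4) nearest=0 d=3 new=(2,4) → add node 2 parent=0 cost=3
5. q=(37,11) nearest=1 d=32 new=(10,8) → blocked by [9,12]×[7,10], reject
6. q=(31,4) nearest=1 d=26 new=(10,4) → add node 3 parent=1 cost=10
7. q=(37,8) nearest=3 d=27 new=(15,8) → add node 4 parent=3 cost=15
8. q=(13,26) nearest=4 d=18 new=(13,13) → add node 5 parent=4 cost=20
9. q=(7,10) nearest=2 d=6 new=(7,9) → blocked by [4,9]×[6,12], reject
10. q=(30,1) nearest=4 d=15 new=(20,3) → add node 6 parent=4 cost=20
11. q=(17,22) nearest=5 d=9 new=(17,18) → blocked by [17,26]×[15,20], reject
12. q=(39,8) nearest=6 d=19 new=(25,8) → add node 7 parent=6 cost=25
13. q=(29,5) nearest=7 d=4 new=(29,5) → blocked by [24,34]×[2,6], reject
14. q=(7,17) nearest=5 d=6 new=(8,17) → add node 8 parent=5 cost=25
15. q=(30,18) nearest=7 d=10 new=(30,13) → add node 9 parent=7 cost=30
16. q=(8,21) nearest=8 d=4 new=(8,21) → add node 10 parent=8 cost=29
17. q=(13,3) nearest=3 d=3 new=(13,3) → add node 11 parent=3 cost=13
18. q=(46,9) nearest=9 d=16 new=(35,9) → add node 12 parent=9 cost=35
19. q=(32,18) nearest=9 d=5 new=(32,18) → add node 13 parent=9 cost=35
20. q=(27,11) nearest=7 d=3 new=(27,11) → add node 14 parent=7 cost=28
21. q=(13,4) nearest=11 d=1 new=(13,4) → add node 15 parent=11 cost=14
22. q=(45,10) nearest=12 d=10 new=(40,10) → blocked by [37,42]×[10,15], reject
23. q=(6,20) nearest=10 d=2 new=(6,20) → add node 16 parent=10 cost=31
24. q=(23,25) nearest=13 d=9 new=(27,23) → blocked by [21,33]×[20,24], reject

Parent of node 4: 3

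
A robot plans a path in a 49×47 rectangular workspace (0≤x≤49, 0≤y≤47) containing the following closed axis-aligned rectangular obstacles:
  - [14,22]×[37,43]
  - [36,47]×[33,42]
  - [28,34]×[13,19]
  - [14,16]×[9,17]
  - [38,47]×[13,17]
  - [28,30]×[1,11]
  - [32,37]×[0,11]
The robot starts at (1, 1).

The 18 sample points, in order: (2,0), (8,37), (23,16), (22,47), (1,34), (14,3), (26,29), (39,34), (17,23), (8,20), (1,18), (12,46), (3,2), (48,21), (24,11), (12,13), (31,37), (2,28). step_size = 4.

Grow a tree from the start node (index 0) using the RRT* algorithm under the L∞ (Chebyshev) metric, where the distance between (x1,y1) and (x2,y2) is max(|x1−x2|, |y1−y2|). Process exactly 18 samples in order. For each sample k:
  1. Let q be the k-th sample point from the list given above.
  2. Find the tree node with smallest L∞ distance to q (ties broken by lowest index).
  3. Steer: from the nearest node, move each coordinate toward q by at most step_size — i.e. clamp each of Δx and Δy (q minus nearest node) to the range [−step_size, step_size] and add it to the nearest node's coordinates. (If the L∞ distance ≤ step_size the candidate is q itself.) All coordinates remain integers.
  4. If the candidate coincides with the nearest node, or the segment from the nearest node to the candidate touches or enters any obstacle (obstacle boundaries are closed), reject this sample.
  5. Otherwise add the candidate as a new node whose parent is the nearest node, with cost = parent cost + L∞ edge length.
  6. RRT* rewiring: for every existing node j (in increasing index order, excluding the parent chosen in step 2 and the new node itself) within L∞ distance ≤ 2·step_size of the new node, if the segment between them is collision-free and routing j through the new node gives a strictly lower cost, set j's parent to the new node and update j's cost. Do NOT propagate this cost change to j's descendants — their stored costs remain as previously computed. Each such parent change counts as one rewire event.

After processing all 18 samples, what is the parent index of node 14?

Parent of node 14: 8

1. q=(2,0) nearest=0 d=1 new=(2,0) → add node 1 parent=0 cost=1
2. q=(8,37) nearest=0 d=36 new=(5,5) → add node 2 parent=0 cost=4
3. q=(23,16) nearest=2 d=18 new=(9,9) → add node 3 parent=2 cost=8
4. q=(22,47) nearest=3 d=38 new=(13,13) → add node 4 parent=3 cost=12
5. q=(1,34) nearest=4 d=21 new=(9,17) → add node 5 parent=4 cost=16
6. q=(14,3) nearest=3 d=6 new=(13,5) → add node 6 parent=3 cost=12
7. q=(26,29) nearest=4 d=16 new=(17,17) → blocked by [14,16]×[9,17], reject
8. q=(39,34) nearest=4 d=26 new=(17,17) → blocked by [14,16]×[9,17], reject
9. q=(17,23) nearest=5 d=8 new=(13,21) → add node 7 parent=5 cost=20
10. q=(8,20) nearest=5 d=3 new=(8,20) → add node 8 parent=5 cost=19
11. q=(1,18) nearest=8 d=7 new=(4,18) → add node 9 parent=8 cost=23
12. q=(12,46) nearest=7 d=25 new=(12,25) → add node 10 parent=7 cost=24
13. q=(3,2) nearest=0 d=2 new=(3,2) → add node 11 parent=0 cost=2
14. q=(48,21) nearest=4 d=35 new=(17,17) → blocked by [14,16]×[9,17], reject
15. q=(24,11) nearest=4 d=11 new=(17,11) → blocked by [14,16]×[9,17], reject
16. q=(12,13) nearest=4 d=1 new=(12,13) → add node 12 parent=4 cost=13; rewire 9→12 (21<23)
17. q=(31,37) nearest=7 d=18 new=(17,25) → add node 13 parent=7 cost=24
18. q=(2,28) nearest=8 d=8 new=(4,24) → add node 14 parent=8 cost=23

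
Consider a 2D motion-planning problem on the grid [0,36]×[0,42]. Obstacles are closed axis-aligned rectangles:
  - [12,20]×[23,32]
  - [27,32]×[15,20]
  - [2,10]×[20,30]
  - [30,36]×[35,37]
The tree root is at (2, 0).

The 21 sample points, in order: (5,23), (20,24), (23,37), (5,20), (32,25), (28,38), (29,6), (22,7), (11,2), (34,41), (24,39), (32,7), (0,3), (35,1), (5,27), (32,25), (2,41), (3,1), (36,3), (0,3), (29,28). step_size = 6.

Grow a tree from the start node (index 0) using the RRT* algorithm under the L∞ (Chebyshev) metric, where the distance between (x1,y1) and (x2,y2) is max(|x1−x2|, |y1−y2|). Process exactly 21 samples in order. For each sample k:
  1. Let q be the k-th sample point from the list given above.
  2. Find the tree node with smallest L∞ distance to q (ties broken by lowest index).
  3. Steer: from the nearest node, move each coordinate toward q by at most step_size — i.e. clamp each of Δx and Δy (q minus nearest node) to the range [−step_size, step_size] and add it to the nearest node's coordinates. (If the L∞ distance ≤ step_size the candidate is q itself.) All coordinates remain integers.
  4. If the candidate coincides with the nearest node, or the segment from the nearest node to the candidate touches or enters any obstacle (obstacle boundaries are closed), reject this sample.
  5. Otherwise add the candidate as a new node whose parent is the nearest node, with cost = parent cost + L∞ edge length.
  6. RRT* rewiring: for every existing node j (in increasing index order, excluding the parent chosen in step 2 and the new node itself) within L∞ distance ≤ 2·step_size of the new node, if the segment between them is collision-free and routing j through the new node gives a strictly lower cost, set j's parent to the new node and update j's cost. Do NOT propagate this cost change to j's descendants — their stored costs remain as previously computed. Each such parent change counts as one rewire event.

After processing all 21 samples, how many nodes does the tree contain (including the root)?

1. q=(5,23) nearest=0 d=23 new=(5,6) → add node 1 parent=0 cost=6
2. q=(20,24) nearest=1 d=18 new=(11,12) → add node 2 parent=1 cost=12
3. q=(23,37) nearest=2 d=25 new=(17,18) → add node 3 parent=2 cost=18
4. q=(5,20) nearest=2 d=8 new=(5,18) → add node 4 parent=2 cost=18
5. q=(32,25) nearest=3 d=15 new=(23,24) → add node 5 parent=3 cost=24
6. q=(28,38) nearest=5 d=14 new=(28,30) → add node 6 parent=5 cost=30
7. q=(29,6) nearest=3 d=12 new=(23,12) → add node 7 parent=3 cost=24
8. q=(22,7) nearest=7 d=5 new=(22,7) → add node 8 parent=7 cost=29
9. q=(11,2) nearest=1 d=6 new=(11,2) → add node 9 parent=1 cost=12; rewire 8→9 (23<29)
10. q=(34,41) nearest=6 d=11 new=(34,36) → blocked by [30,36]×[35,37], reject
11. q=(24,39) nearest=6 d=9 new=(24,36) → add node 10 parent=6 cost=36
12. q=(32,7) nearest=7 d=9 new=(29,7) → add node 11 parent=7 cost=30
13. q=(0,3) nearest=0 d=3 new=(0,3) → add node 12 parent=0 cost=3
14. q=(35,1) nearest=11 d=6 new=(35,1) → add node 13 parent=11 cost=36
15. q=(5,27) nearest=4 d=9 new=(5,24) → blocked by [2,10]×[20,30], reject
16. q=(32,25) nearest=6 d=5 new=(32,25) → add node 14 parent=6 cost=35
17. q=(2,41) nearest=5 d=21 new=(17,30) → blocked by [12,20]×[23,32], reject
18. q=(3,1) nearest=0 d=1 new=(3,1) → add node 15 parent=0 cost=1; rewire 9→15 (9<12)
19. q=(36,3) nearest=13 d=2 new=(36,3) → add node 16 parent=13 cost=38
20. q=(0,3) nearest=12 d=0 → coincident, reject
21. q=(29,28) nearest=6 d=2 new=(29,28) → add node 17 parent=6 cost=32

Node count: 18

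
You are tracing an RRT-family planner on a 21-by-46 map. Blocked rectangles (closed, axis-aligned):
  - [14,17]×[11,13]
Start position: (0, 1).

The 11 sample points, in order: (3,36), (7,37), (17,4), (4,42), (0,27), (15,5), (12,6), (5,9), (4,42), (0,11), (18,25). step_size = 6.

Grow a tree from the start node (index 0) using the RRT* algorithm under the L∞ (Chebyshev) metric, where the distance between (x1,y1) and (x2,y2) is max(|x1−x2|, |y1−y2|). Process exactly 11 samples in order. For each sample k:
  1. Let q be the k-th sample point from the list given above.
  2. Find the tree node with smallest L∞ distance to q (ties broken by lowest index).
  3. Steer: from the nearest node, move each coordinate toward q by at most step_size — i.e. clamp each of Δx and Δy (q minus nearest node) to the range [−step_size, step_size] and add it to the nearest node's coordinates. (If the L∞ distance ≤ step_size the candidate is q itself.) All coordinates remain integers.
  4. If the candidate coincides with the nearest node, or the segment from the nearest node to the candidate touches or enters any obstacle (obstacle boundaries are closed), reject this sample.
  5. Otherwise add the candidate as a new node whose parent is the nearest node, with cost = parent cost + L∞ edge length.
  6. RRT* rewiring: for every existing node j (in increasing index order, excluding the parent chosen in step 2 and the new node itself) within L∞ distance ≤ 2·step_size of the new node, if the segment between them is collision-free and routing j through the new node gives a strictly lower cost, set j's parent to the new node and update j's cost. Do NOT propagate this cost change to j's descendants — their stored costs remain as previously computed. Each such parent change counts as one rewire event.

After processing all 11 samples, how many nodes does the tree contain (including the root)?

Node count: 12

1. q=(3,36) nearest=0 d=35 new=(3,7) → add node 1 parent=0 cost=6
2. q=(7,37) nearest=1 d=30 new=(7,13) → add node 2 parent=1 cost=12
3. q=(17,4) nearest=2 d=10 new=(13,7) → add node 3 parent=2 cost=18
4. q=(4,42) nearest=2 d=29 new=(4,19) → add node 4 parent=2 cost=18
5. q=(0,27) nearest=4 d=8 new=(0,25) → add node 5 parent=4 cost=24
6. q=(15,5) nearest=3 d=2 new=(15,5) → add node 6 parent=3 cost=20
7. q=(12,6) nearest=3 d=1 new=(12,6) → add node 7 parent=3 cost=19
8. q=(5,9) nearest=1 d=2 new=(5,9) → add node 8 parent=1 cost=8; rewire 3→8 (16<18); rewire 6→8 (18<20); rewire 7→8 (15<19)
9. q=(4,42) nearest=5 d=17 new=(4,31) → add node 9 parent=5 cost=30
10. q=(0,11) nearest=1 d=4 new=(0,11) → add node 10 parent=1 cost=10
11. q=(18,25) nearest=2 d=12 new=(13,19) → add node 11 parent=2 cost=18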